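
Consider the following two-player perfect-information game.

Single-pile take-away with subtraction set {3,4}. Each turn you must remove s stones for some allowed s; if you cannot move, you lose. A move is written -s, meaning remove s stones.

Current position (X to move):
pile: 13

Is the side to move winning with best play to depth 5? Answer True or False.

X winning at [13]: True

ply 1, X at 13 | -3=-1→10; -4=+1→9*
ply 2, O at 9 | -3=-1→6*; -4=-1→5
ply 3, X at 6 | -3=-1→3; -4=+1→2*
ply 4: 2 is terminal -1 (O); from 13 depth 5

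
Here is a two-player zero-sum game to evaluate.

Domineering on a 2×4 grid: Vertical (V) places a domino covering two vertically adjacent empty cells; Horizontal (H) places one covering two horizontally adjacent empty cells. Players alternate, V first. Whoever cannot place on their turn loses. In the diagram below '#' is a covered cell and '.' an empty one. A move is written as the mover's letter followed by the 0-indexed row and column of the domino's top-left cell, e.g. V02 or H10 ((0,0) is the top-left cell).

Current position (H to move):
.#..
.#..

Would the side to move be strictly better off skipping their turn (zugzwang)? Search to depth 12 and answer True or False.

zugzwang(.#../.#.., H) = False

[.#../.#..] H move#1: H02:+1/.###/.#..*, H12:+1/.#../.###
[.###/.#..] V move#2: V00:-1/####/##..*
[####/##..] H move#3: H12:+1/####/####*
[####/####] end (terminal -1, V#4); searched .#../.#.. to 12
suppose H passes — search the same position with V to move:
pass> [.#../.#..] V move#1: V00:-1/##../##.., V02:+1/.##./.##.*, V03:+1/.#.#/.#.#
pass> [.##./.##.] end (terminal -1, H#2); searched .#../.#.. to 12
for H: play +1, pass -1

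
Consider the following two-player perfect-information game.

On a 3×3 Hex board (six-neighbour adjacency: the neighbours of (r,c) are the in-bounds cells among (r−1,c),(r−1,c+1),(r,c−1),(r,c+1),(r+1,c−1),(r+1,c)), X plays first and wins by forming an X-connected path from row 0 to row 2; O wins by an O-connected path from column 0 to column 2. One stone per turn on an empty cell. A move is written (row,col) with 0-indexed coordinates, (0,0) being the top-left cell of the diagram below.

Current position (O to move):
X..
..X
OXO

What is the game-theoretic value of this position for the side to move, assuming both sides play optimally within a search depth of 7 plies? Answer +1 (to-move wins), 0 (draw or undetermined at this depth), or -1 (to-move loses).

value(X../..X/OXO, O) = -1

[X../..X/OXO] O move#1: (0,1):-1/XO./..X/OXO*, (0,2):-1/X.O/..X/OXO, (1,0):-1/X../O.X/OXO, (1,1):-1/X../.OX/OXO
[XO./..X/OXO] X move#2: (0,2):+1/XOX/..X/OXO*, (1,0):+1/XO./X.X/OXO, (1,1):+1/XO./.XX/OXO
[XOX/..X/OXO] end (terminal -1, O#3); searched X../..X/OXO to 7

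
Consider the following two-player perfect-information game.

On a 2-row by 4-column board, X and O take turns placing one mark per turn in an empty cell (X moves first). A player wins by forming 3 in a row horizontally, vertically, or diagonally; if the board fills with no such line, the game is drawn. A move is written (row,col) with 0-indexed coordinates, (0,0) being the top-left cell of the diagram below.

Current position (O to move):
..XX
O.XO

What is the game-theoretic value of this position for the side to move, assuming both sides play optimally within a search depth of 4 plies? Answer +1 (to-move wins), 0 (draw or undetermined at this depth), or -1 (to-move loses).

value(..XX/O.XO, O) = 0

ply 1, O at ..XX/O.XO | (0,0)=-1→O.XX/O.XO; (0,1)=+0→.OXX/O.XO*; (1,1)=-1→..XX/OOXO
ply 2, X at .OXX/O.XO | (0,0)=+0→XOXX/O.XO*; (1,1)=+0→.OXX/OXXO
ply 3, O at XOXX/O.XO | (1,1)=+0→XOXX/OOXO*
ply 4: XOXX/OOXO is terminal +0 (X); from ..XX/O.XO depth 4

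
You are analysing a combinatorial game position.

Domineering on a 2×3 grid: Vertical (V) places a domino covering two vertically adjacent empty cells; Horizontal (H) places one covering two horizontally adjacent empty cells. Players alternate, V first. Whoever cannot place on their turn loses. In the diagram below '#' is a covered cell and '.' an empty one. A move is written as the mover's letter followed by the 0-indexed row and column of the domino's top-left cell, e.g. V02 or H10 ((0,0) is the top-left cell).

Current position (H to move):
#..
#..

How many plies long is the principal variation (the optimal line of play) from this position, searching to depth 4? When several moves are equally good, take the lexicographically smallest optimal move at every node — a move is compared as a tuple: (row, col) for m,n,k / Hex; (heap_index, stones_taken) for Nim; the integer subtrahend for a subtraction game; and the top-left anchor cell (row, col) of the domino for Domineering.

PV length from [#../#..]: 1 ply

[#../#..] H move#1: H01:+1/###/#..*, H11:+1/#../###
[###/#..] end (terminal -1, V#2); searched #../#.. to 4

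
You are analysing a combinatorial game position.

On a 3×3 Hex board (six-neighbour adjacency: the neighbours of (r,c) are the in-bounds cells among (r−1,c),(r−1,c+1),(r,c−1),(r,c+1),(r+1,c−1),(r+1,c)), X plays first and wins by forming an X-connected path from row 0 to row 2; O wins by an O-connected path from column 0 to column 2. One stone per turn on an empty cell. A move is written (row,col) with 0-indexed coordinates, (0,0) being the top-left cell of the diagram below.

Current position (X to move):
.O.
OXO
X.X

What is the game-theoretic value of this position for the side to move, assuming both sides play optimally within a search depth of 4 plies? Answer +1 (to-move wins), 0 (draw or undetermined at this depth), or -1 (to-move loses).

value(.O./OXO/X.X, X) = +1

ply 1, X at .O./OXO/X.X | (0,0)=-1→XO./OXO/X.X; (0,2)=+1→.OX/OXO/X.X*; (2,1)=-1→.O./OXO/XXX
ply 2: .OX/OXO/X.X is terminal -1 (O); from .O./OXO/X.X depth 4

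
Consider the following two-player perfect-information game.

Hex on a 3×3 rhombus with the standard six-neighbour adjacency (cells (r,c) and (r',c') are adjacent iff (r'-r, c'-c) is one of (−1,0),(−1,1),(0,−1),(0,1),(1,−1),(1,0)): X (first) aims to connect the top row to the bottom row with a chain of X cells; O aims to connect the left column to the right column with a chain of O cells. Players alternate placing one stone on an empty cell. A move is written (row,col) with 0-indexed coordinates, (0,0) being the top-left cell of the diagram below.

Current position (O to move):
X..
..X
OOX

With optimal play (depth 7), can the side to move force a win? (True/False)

p1 O@[X../..X/OOX]: (0,1)[XO./..X/OOX]-1* (0,2)[X.O/..X/OOX]-1 (1,0)[X../O.X/OOX]-1 (1,1)[X../.OX/OOX]-1
p2 X@[XO./..X/OOX]: (0,2)[XOX/..X/OOX]+1* (1,0)[XO./X.X/OOX]+1 (1,1)[XO./.XX/OOX]+1
p3 O@[XOX/..X/OOX] terminal -1; root [X../..X/OOX] d7

O winning at [X../..X/OOX]: False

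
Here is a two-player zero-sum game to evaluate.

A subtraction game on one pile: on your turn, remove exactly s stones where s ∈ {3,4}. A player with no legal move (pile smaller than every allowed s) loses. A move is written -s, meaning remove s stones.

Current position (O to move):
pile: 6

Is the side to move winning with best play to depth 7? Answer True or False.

p1 O@[6]: -3[3]-1 -4[2]+1*
p2 X@[2] terminal -1; root [6] d7

O winning at [6]: True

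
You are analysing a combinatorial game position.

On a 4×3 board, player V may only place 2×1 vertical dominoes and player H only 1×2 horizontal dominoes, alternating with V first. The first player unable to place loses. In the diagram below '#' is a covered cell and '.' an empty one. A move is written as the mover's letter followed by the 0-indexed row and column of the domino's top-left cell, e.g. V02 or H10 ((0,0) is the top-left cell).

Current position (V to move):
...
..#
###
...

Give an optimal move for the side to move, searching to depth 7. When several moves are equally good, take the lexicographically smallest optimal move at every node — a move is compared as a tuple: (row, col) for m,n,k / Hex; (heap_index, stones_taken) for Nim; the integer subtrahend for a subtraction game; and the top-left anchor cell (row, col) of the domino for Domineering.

p1 V@[.../..#/###/...]: V00[#../#.#/###/...]-1 V01[.#./.##/###/...]+1*
p2 H@[.#./.##/###/...]: H30[.#./.##/###/##.]-1* H31[.#./.##/###/.##]-1
p3 V@[.#./.##/###/##.]: V00[##./###/###/##.]+1*
p4 H@[##./###/###/##.] terminal -1; root [.../..#/###/...] d7

V's best at [.../..#/###/...]: V01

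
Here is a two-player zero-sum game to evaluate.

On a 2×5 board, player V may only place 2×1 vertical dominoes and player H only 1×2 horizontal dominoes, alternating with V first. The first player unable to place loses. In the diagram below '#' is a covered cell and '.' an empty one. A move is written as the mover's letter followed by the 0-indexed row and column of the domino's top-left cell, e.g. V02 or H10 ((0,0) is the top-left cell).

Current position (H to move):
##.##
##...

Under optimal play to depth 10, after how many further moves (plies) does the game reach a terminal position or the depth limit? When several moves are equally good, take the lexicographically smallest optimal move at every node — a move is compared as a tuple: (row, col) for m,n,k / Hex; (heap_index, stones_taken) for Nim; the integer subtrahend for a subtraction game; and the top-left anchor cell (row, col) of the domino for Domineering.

ply 1, H at ##.##/##... | H12=+1→##.##/####.*; H13=-1→##.##/##.##
ply 2: ##.##/####. is terminal -1 (V); from ##.##/##... depth 10

PV length from [##.##/##...]: 1 ply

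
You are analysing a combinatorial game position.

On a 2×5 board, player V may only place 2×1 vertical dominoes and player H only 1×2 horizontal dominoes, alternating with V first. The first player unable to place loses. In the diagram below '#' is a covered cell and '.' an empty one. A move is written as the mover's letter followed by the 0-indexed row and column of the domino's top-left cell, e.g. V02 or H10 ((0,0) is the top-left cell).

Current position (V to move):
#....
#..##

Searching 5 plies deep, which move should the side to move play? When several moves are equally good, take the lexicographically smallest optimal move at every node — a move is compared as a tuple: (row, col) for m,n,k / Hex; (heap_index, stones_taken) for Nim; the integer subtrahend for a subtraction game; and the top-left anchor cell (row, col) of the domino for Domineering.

V's best at [#..../#..##]: V02

ply 1, V at #..../#..## | V01=-1→##.../##.##; V02=+1→#.#../#.###*
ply 2, H at #.#../#.### | H03=-1→#.###/#.###*
ply 3, V at #.###/#.### | V01=+1→#####/#####*
ply 4: #####/##### is terminal -1 (H); from #..../#..## depth 5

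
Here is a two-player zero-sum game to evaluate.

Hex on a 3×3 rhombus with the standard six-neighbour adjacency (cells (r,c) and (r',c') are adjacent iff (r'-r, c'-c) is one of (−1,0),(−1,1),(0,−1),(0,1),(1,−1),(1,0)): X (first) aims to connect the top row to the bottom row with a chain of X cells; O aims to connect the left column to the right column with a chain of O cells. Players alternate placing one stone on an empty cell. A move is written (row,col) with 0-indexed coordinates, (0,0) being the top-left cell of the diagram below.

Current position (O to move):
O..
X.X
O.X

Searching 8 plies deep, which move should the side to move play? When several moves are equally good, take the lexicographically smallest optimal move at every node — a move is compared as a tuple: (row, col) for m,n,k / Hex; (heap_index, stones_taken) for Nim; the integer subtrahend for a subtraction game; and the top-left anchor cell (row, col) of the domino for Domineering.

O's best at [O../X.X/O.X]: (0,2)

p1 O@[O../X.X/O.X]: (0,1)[OO./X.X/O.X]-1 (0,2)[O.O/X.X/O.X]+1* (1,1)[O../XOX/O.X]-1 (2,1)[O../X.X/OOX]-1
p2 X@[O.O/X.X/O.X]: (0,1)[OXO/X.X/O.X]-1* (1,1)[O.O/XXX/O.X]-1 (2,1)[O.O/X.X/OXX]-1
p3 O@[OXO/X.X/O.X]: (1,1)[OXO/XOX/O.X]+1* (2,1)[OXO/X.X/OOX]-1
p4 X@[OXO/XOX/O.X] terminal -1; root [O../X.X/O.X] d8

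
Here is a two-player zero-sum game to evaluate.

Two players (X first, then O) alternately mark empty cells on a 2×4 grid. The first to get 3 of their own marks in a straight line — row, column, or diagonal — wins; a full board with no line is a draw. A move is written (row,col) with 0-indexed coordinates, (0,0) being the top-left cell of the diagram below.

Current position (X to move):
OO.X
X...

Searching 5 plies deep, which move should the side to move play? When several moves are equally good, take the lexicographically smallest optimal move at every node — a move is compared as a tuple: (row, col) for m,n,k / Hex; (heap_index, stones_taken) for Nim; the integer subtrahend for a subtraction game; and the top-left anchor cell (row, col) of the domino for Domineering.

ply 1, X at OO.X/X... | (0,2)=+0→OOXX/X...*; (1,1)=-1→OO.X/XX..; (1,2)=-1→OO.X/X.X.; (1,3)=-1→OO.X/X..X
ply 2, O at OOXX/X... | (1,1)=+0→OOXX/XO..*; (1,2)=+0→OOXX/X.O.; (1,3)=+0→OOXX/X..O
ply 3, X at OOXX/XO.. | (1,2)=+0→OOXX/XOX.*; (1,3)=+0→OOXX/XO.X
ply 4, O at OOXX/XOX. | (1,3)=+0→OOXX/XOXO*
ply 5: OOXX/XOXO is terminal +0 (X); from OO.X/X... depth 5

X's best at [OO.X/X...]: (0,2)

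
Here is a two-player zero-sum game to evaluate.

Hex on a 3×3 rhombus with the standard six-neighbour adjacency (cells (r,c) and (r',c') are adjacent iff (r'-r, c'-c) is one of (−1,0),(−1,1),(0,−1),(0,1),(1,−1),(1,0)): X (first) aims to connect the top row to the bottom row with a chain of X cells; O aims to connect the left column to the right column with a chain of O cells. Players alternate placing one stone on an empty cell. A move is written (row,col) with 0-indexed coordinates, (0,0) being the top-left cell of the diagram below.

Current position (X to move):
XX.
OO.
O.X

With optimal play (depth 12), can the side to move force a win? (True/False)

X winning at [XX./OO./O.X]: False

p1 X@[XX./OO./O.X]: (0,2)[XXX/OO./O.X]-1* (1,2)[XX./OOX/O.X]-1 (2,1)[XX./OO./OXX]-1
p2 O@[XXX/OO./O.X]: (1,2)[XXX/OOO/O.X]+1* (2,1)[XXX/OO./OOX]-1
p3 X@[XXX/OOO/O.X] terminal -1; root [XX./OO./O.X] d12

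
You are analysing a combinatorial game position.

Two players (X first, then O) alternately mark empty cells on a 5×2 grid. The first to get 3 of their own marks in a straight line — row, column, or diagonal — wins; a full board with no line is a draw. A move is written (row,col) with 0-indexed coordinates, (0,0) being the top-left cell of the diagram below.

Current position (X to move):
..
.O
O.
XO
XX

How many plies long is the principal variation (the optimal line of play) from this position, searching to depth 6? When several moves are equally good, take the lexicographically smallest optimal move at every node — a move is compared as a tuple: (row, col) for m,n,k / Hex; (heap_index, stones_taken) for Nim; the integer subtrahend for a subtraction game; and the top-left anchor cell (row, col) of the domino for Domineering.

p1 X@[../.O/O./XO/XX]: (0,0)[X./.O/O./XO/XX]-1 (0,1)[.X/.O/O./XO/XX]-1 (1,0)[../XO/O./XO/XX]-1 (2,1)[../.O/OX/XO/XX]+0*
p2 O@[../.O/OX/XO/XX]: (0,0)[O./.O/OX/XO/XX]+0* (0,1)[.O/.O/OX/XO/XX]+0 (1,0)[../OO/OX/XO/XX]+0
p3 X@[O./.O/OX/XO/XX]: (0,1)[OX/.O/OX/XO/XX]-1 (1,0)[O./XO/OX/XO/XX]+0*
p4 O@[O./XO/OX/XO/XX]: (0,1)[OO/XO/OX/XO/XX]+0*
p5 X@[OO/XO/OX/XO/XX] terminal +0; root [../.O/O./XO/XX] d6

PV length from [../.O/O./XO/XX]: 4 plies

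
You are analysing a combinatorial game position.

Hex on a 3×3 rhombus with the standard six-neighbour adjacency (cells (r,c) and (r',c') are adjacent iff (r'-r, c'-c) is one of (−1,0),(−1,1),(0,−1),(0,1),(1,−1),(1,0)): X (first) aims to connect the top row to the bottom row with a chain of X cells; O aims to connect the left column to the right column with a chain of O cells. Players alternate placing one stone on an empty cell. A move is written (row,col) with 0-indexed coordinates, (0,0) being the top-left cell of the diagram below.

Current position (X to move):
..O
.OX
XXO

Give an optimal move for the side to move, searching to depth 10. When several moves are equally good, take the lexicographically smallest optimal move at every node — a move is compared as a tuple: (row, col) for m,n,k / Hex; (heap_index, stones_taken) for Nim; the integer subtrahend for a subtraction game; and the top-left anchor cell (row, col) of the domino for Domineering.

p1 X@[..O/.OX/XXO]: (0,0)[X.O/.OX/XXO]-1 (0,1)[.XO/.OX/XXO]-1 (1,0)[..O/XOX/XXO]+1*
p2 O@[..O/XOX/XXO]: (0,0)[O.O/XOX/XXO]-1* (0,1)[.OO/XOX/XXO]-1
p3 X@[O.O/XOX/XXO]: (0,1)[OXO/XOX/XXO]+1*
p4 O@[OXO/XOX/XXO] terminal -1; root [..O/.OX/XXO] d10

X's best at [..O/.OX/XXO]: (1,0)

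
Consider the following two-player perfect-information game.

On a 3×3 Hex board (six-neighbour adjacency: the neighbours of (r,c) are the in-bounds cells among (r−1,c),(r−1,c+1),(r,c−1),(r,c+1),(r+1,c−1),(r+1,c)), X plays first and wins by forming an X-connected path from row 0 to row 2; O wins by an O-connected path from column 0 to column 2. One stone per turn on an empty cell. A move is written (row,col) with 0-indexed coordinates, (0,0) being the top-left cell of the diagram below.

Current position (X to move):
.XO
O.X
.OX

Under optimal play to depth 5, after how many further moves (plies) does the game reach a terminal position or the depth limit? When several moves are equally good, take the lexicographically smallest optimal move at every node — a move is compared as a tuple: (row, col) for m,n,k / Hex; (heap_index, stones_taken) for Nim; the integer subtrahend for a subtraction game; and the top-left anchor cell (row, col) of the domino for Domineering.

PV length from [.XO/O.X/.OX]: 1 ply

[.XO/O.X/.OX] X move#1: (0,0):-1/XXO/O.X/.OX, (1,1):+1/.XO/OXX/.OX*, (2,0):-1/.XO/O.X/XOX
[.XO/OXX/.OX] end (terminal -1, O#2); searched .XO/O.X/.OX to 5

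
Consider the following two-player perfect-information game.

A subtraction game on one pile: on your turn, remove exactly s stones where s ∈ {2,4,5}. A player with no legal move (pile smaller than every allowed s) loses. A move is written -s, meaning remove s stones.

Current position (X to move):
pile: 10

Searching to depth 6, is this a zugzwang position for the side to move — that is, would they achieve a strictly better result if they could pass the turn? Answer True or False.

zugzwang(10, X) = False

p1 X@[10]: -2[8]+1* -4[6]-1 -5[5]-1
p2 O@[8]: -2[6]-1* -4[4]-1 -5[3]-1
p3 X@[6]: -2[4]-1 -4[2]-1 -5[1]+1*
p4 O@[1] terminal -1; root [10] d6
suppose X passes — search the same position with O to move:
pass> p1 O@[10]: -2[8]+1* -4[6]-1 -5[5]-1
pass> p2 X@[8]: -2[6]-1* -4[4]-1 -5[3]-1
pass> p3 O@[6]: -2[4]-1 -4[2]-1 -5[1]+1*
pass> p4 X@[1] terminal -1; root [10] d6
for X: play +1, pass -1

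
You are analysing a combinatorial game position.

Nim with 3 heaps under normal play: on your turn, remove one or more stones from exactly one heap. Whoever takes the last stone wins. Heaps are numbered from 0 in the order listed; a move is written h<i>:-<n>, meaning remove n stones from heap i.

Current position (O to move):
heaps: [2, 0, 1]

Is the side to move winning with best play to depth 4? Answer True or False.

[(2,0,1)] O move#1: h0:-1:+1/(1,0,1)*, h0:-2:-1/(0,0,1), h2:-1:-1/(2,0,0)
[(1,0,1)] X move#2: h0:-1:-1/(0,0,1)*, h2:-1:-1/(1,0,0)
[(0,0,1)] O move#3: h2:-1:+1/(0,0,0)*
[(0,0,0)] end (terminal -1, X#4); searched (2,0,1) to 4

O winning at [(2,0,1)]: True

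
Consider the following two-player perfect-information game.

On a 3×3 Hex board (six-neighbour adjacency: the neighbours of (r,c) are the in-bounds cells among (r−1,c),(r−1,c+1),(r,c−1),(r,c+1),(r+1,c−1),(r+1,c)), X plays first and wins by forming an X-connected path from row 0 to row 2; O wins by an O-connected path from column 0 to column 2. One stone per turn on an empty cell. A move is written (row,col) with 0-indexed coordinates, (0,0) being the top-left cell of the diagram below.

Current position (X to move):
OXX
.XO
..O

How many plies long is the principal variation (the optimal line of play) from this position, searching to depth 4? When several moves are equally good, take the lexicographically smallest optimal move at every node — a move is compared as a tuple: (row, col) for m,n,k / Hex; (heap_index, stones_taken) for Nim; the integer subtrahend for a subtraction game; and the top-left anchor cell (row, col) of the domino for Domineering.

PV length from [OXX/.XO/..O]: 3 plies

p1 X@[OXX/.XO/..O]: (1,0)[OXX/XXO/..O]+1* (2,0)[OXX/.XO/X.O]+1 (2,1)[OXX/.XO/.XO]+1
p2 O@[OXX/XXO/..O]: (2,0)[OXX/XXO/O.O]-1* (2,1)[OXX/XXO/.OO]-1
p3 X@[OXX/XXO/O.O]: (2,1)[OXX/XXO/OXO]+1*
p4 O@[OXX/XXO/OXO] terminal -1; root [OXX/.XO/..O] d4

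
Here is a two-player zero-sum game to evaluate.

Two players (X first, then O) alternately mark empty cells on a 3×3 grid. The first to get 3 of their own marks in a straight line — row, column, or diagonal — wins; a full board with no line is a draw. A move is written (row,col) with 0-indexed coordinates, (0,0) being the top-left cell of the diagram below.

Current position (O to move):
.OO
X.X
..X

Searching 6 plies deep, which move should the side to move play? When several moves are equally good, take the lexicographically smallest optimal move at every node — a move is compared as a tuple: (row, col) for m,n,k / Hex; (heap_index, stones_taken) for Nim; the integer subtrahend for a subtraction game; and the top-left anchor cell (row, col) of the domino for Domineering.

O's best at [.OO/X.X/..X]: (0,0)

p1 O@[.OO/X.X/..X]: (0,0)[OOO/X.X/..X]+1* (1,1)[.OO/XOX/..X]+1 (2,0)[.OO/X.X/O.X]-1 (2,1)[.OO/X.X/.OX]-1
p2 X@[OOO/X.X/..X] terminal -1; root [.OO/X.X/..X] d6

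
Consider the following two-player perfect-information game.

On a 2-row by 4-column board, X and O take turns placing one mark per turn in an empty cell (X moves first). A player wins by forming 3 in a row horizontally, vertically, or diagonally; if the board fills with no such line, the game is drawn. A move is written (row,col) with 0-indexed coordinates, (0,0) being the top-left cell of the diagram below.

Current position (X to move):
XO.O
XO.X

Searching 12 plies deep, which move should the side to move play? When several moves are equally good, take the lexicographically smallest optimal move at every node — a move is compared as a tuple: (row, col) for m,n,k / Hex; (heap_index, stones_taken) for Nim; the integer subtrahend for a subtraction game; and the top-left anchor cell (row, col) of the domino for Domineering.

X's best at [XO.O/XO.X]: (0,2)

p1 X@[XO.O/XO.X]: (0,2)[XOXO/XO.X]+0* (1,2)[XO.O/XOXX]-1
p2 O@[XOXO/XO.X]: (1,2)[XOXO/XOOX]+0*
p3 X@[XOXO/XOOX] terminal +0; root [XO.O/XO.X] d12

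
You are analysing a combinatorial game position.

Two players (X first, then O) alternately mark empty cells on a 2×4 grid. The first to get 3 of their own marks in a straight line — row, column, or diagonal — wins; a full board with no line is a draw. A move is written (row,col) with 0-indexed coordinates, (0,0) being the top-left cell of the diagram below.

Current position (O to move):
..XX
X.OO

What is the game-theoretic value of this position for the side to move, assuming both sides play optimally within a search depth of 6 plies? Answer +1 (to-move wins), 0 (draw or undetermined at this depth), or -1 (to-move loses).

value(..XX/X.OO, O) = +1

p1 O@[..XX/X.OO]: (0,0)[O.XX/X.OO]-1 (0,1)[.OXX/X.OO]+0 (1,1)[..XX/XOOO]+1*
p2 X@[..XX/XOOO] terminal -1; root [..XX/X.OO] d6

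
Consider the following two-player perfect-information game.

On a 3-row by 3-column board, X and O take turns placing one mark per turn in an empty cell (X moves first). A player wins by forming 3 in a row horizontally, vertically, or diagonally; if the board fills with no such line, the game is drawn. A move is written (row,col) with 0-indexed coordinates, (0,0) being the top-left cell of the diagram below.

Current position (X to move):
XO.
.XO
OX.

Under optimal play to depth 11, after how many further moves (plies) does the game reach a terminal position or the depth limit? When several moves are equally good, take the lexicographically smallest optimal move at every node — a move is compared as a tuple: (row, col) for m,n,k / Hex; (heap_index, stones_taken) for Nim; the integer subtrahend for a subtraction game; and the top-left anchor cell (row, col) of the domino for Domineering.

p1 X@[XO./.XO/OX.]: (0,2)[XOX/.XO/OX.]+0 (1,0)[XO./XXO/OX.]+0 (2,2)[XO./.XO/OXX]+1*
p2 O@[XO./.XO/OXX] terminal -1; root [XO./.XO/OX.] d11

PV length from [XO./.XO/OX.]: 1 ply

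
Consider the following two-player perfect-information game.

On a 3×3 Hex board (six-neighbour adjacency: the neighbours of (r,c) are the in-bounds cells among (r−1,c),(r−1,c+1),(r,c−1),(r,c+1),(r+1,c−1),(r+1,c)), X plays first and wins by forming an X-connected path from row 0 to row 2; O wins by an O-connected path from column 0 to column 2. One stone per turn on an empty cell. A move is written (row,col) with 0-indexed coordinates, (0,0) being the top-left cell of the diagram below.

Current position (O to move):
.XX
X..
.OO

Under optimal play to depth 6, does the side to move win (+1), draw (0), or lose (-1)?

[.XX/X../.OO] O move#1: (0,0):-1/OXX/X../.OO, (1,1):-1/.XX/XO./.OO, (1,2):-1/.XX/X.O/.OO, (2,0):+1/.XX/X../OOO*
[.XX/X../OOO] end (terminal -1, X#2); searched .XX/X../.OO to 6

value(.XX/X../.OO, O) = +1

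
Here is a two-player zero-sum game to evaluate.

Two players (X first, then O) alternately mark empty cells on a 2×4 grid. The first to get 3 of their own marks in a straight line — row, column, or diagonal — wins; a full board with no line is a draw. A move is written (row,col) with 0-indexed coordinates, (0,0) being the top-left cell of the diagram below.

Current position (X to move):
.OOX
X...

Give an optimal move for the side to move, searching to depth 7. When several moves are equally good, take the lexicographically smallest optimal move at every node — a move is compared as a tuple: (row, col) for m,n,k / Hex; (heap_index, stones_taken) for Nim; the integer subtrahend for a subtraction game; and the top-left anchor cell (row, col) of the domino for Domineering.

p1 X@[.OOX/X...]: (0,0)[XOOX/X...]+0* (1,1)[.OOX/XX..]-1 (1,2)[.OOX/X.X.]-1 (1,3)[.OOX/X..X]-1
p2 O@[XOOX/X...]: (1,1)[XOOX/XO..]+0* (1,2)[XOOX/X.O.]+0 (1,3)[XOOX/X..O]+0
p3 X@[XOOX/XO..]: (1,2)[XOOX/XOX.]+0* (1,3)[XOOX/XO.X]+0
p4 O@[XOOX/XOX.]: (1,3)[XOOX/XOXO]+0*
p5 X@[XOOX/XOXO] terminal +0; root [.OOX/X...] d7

X's best at [.OOX/X...]: (0,0)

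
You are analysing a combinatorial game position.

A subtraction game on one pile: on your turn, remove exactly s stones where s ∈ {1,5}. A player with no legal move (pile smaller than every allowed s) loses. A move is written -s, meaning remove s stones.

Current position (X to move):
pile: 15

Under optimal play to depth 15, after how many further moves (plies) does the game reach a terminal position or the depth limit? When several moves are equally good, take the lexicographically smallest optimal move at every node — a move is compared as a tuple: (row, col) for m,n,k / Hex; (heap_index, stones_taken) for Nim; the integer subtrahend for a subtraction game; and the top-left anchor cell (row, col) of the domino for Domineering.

PV length from [15]: 15 plies

p1 X@[15]: -1[14]+1* -5[10]+1
p2 O@[14]: -1[13]-1* -5[9]-1
p3 X@[13]: -1[12]+1* -5[8]+1
p4 O@[12]: -1[11]-1* -5[7]-1
p5 X@[11]: -1[10]+1* -5[6]+1
p6 O@[10]: -1[9]-1* -5[5]-1
p7 X@[9]: -1[8]+1* -5[4]+1
p8 O@[8]: -1[7]-1* -5[3]-1
p9 X@[7]: -1[6]+1* -5[2]+1
p10 O@[6]: -1[5]-1* -5[1]-1
p11 X@[5]: -1[4]+1* -5[0]+1
p12 O@[4]: -1[3]-1*
p13 X@[3]: -1[2]+1*
p14 O@[2]: -1[1]-1*
p15 X@[1]: -1[0]+1*
p16 O@[0] terminal -1; root [15] d15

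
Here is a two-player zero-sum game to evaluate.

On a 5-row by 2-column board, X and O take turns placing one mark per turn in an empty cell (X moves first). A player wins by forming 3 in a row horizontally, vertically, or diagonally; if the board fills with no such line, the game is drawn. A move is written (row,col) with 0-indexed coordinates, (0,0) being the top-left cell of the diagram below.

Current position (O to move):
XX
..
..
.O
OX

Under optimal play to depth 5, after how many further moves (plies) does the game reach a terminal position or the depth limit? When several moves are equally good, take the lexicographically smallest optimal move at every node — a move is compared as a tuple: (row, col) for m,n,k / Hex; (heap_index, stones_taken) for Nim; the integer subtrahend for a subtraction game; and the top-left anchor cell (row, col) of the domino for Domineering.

[XX/../../.O/OX] O move#1: (1,0):+0/XX/O./../.O/OX*, (1,1):+0/XX/.O/../.O/OX, (2,0):+0/XX/../O./.O/OX, (2,1):+0/XX/../.O/.O/OX, (3,0):+0/XX/../../OO/OX
[XX/O./../.O/OX] X move#2: (1,1):+0/XX/OX/../.O/OX*, (2,0):+0/XX/O./X./.O/OX, (2,1):+0/XX/O./.X/.O/OX, (3,0):+0/XX/O./../XO/OX
[XX/OX/../.O/OX] O move#3: (2,0):-1/XX/OX/O./.O/OX, (2,1):+0/XX/OX/.O/.O/OX*, (3,0):-1/XX/OX/../OO/OX
[XX/OX/.O/.O/OX] X move#4: (2,0):+0/XX/OX/XO/.O/OX*, (3,0):+0/XX/OX/.O/XO/OX
[XX/OX/XO/.O/OX] O move#5: (3,0):+0/XX/OX/XO/OO/OX*
[XX/OX/XO/OO/OX] end (terminal +0, X#6); searched XX/../../.O/OX to 5

PV length from [XX/../../.O/OX]: 5 plies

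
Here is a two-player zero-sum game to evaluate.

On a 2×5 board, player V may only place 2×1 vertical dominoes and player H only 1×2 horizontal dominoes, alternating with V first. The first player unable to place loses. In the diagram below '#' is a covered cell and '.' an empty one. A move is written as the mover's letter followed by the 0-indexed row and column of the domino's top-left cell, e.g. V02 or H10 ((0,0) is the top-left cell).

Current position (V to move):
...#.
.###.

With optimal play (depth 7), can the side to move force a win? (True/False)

V winning at [...#./.###.]: True

p1 V@[...#./.###.]: V00[#..#./####.]+1* V04[...##/.####]-1
p2 H@[#..#./####.]: H01[####./####.]-1*
p3 V@[####./####.]: V04[#####/#####]+1*
p4 H@[#####/#####] terminal -1; root [...#./.###.] d7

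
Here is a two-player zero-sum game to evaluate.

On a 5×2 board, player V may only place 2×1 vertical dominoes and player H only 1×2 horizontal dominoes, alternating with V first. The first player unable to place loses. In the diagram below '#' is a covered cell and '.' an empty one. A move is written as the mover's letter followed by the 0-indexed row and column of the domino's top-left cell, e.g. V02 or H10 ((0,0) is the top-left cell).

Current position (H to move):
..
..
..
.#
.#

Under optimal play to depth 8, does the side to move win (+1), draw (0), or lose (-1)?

value(../../../.#/.#, H) = +1

[../../../.#/.#] H move#1: H00:-1/##/../../.#/.#, H10:+1/../##/../.#/.#*, H20:-1/../../##/.#/.#
[../##/../.#/.#] V move#2: V20:-1/../##/#./##/.#*, V30:-1/../##/../##/##
[../##/#./##/.#] H move#3: H00:+1/##/##/#./##/.#*
[##/##/#./##/.#] end (terminal -1, V#4); searched ../../../.#/.# to 8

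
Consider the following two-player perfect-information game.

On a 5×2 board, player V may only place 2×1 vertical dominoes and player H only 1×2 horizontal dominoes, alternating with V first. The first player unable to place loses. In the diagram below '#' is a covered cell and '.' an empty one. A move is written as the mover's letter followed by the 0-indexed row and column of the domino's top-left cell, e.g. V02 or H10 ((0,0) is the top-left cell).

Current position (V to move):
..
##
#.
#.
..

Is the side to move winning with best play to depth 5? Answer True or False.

V winning at [../##/#./#./..]: False

[../##/#./#./..] V move#1: V21:-1/../##/##/##/..*, V31:-1/../##/#./##/.#
[../##/##/##/..] H move#2: H00:+1/##/##/##/##/..*, H40:+1/../##/##/##/##
[##/##/##/##/..] end (terminal -1, V#3); searched ../##/#./#./.. to 5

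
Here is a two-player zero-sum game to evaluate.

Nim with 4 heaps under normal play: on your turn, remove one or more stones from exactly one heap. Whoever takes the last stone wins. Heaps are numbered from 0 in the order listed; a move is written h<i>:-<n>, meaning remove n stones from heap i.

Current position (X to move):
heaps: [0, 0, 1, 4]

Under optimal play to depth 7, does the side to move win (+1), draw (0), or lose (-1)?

[(0,0,1,4)] X move#1: h2:-1:-1/(0,0,0,4), h3:-1:-1/(0,0,1,3), h3:-2:-1/(0,0,1,2), h3:-3:+1/(0,0,1,1)*, h3:-4:-1/(0,0,1,0)
[(0,0,1,1)] O move#2: h2:-1:-1/(0,0,0,1)*, h3:-1:-1/(0,0,1,0)
[(0,0,0,1)] X move#3: h3:-1:+1/(0,0,0,0)*
[(0,0,0,0)] end (terminal -1, O#4); searched (0,0,1,4) to 7

value((0,0,1,4), X) = +1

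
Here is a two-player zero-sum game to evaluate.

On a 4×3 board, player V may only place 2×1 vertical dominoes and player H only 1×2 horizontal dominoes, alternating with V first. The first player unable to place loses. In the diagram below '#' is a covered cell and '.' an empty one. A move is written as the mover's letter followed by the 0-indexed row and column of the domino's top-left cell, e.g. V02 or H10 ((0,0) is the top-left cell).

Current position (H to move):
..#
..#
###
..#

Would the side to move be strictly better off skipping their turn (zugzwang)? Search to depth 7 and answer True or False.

zugzwang(..#/..#/###/..#, H) = False

p1 H@[..#/..#/###/..#]: H00[###/..#/###/..#]+1* H10[..#/###/###/..#]+1 H30[..#/..#/###/###]-1
p2 V@[###/..#/###/..#] terminal -1; root [..#/..#/###/..#] d7
suppose H passes — search the same position with V to move:
pass> p1 V@[..#/..#/###/..#]: V00[#.#/#.#/###/..#]+1* V01[.##/.##/###/..#]+1
pass> p2 H@[#.#/#.#/###/..#]: H30[#.#/#.#/###/###]-1*
pass> p3 V@[#.#/#.#/###/###]: V01[###/###/###/###]+1*
pass> p4 H@[###/###/###/###] terminal -1; root [..#/..#/###/..#] d7
for H: play +1, pass -1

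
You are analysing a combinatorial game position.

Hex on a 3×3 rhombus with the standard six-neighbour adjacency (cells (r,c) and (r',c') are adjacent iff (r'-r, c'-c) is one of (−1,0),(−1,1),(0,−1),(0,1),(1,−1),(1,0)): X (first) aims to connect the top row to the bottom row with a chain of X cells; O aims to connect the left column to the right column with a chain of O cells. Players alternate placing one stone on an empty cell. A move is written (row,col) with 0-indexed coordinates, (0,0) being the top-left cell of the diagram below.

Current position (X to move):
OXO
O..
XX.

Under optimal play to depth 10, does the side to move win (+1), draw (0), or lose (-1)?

value(OXO/O../XX., X) = +1

ply 1, X at OXO/O../XX. | (1,1)=+1→OXO/OX./XX.*; (1,2)=-1→OXO/O.X/XX.; (2,2)=-1→OXO/O../XXX
ply 2: OXO/OX./XX. is terminal -1 (O); from OXO/O../XX. depth 10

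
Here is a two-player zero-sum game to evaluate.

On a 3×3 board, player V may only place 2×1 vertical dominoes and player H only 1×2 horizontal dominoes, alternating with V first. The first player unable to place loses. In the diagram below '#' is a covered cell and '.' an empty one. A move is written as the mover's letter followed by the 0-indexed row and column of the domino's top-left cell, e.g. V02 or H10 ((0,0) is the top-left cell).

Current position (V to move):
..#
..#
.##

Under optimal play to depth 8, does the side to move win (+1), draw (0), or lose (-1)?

value(..#/..#/.##, V) = +1

ply 1, V at ..#/..#/.## | V00=+1→#.#/#.#/.##*; V01=+1→.##/.##/.##; V10=-1→..#/#.#/###
ply 2: #.#/#.#/.## is terminal -1 (H); from ..#/..#/.## depth 8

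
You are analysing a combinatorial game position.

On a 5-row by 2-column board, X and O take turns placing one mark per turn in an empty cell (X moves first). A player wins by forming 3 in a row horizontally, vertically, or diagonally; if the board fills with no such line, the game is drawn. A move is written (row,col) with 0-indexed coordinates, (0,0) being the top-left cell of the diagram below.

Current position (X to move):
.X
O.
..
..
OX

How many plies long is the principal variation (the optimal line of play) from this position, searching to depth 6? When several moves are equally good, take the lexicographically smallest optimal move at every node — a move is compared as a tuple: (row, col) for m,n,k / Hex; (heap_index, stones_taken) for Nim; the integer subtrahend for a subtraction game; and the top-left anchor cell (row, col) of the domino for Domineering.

p1 X@[.X/O./../../OX]: (0,0)[XX/O./../../OX]+0 (1,1)[.X/OX/../../OX]+0 (2,0)[.X/O./X./../OX]+0 (2,1)[.X/O./.X/../OX]+1* (3,0)[.X/O./../X./OX]+0 (3,1)[.X/O./../.X/OX]+0
p2 O@[.X/O./.X/../OX]: (0,0)[OX/O./.X/../OX]-1* (1,1)[.X/OO/.X/../OX]-1 (2,0)[.X/O./OX/../OX]-1 (3,0)[.X/O./.X/O./OX]-1 (3,1)[.X/O./.X/.O/OX]-1
p3 X@[OX/O./.X/../OX]: (1,1)[OX/OX/.X/../OX]+1* (2,0)[OX/O./XX/../OX]+1 (3,0)[OX/O./.X/X./OX]-1 (3,1)[OX/O./.X/.X/OX]+1
p4 O@[OX/OX/.X/../OX] terminal -1; root [.X/O./../../OX] d6

PV length from [.X/O./../../OX]: 3 plies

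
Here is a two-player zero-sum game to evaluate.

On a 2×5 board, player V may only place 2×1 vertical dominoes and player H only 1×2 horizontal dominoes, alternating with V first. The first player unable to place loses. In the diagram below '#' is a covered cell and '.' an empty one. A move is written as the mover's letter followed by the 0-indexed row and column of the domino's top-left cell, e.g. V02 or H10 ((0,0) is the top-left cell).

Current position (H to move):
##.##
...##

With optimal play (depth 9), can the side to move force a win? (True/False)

H winning at [##.##/...##]: True

[##.##/...##] H move#1: H10:-1/##.##/##.##, H11:+1/##.##/.####*
[##.##/.####] end (terminal -1, V#2); searched ##.##/...## to 9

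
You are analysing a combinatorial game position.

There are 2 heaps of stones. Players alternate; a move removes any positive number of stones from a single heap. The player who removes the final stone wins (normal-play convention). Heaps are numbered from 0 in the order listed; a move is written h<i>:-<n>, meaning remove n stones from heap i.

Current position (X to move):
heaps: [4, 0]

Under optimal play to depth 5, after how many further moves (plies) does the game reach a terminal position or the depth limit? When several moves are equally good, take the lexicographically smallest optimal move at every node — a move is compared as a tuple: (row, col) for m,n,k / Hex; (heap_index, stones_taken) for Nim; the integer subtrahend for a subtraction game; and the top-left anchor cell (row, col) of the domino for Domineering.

ply 1, X at (4,0) | h0:-1=-1→(3,0); h0:-2=-1→(2,0); h0:-3=-1→(1,0); h0:-4=+1→(0,0)*
ply 2: (0,0) is terminal -1 (O); from (4,0) depth 5

PV length from [(4,0)]: 1 ply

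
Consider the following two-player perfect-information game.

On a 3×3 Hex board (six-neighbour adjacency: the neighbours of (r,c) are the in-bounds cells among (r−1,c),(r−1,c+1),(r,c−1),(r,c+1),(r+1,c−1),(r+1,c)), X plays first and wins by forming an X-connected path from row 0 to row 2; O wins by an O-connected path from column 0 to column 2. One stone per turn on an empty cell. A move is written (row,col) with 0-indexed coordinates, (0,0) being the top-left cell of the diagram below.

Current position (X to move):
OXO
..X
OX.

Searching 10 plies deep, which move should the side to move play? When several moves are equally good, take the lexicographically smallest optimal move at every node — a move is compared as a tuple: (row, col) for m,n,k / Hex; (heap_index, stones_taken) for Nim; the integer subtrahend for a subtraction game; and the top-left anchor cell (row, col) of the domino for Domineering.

ply 1, X at OXO/..X/OX. | (1,0)=-1→OXO/X.X/OX.; (1,1)=+1→OXO/.XX/OX.*; (2,2)=-1→OXO/..X/OXX
ply 2: OXO/.XX/OX. is terminal -1 (O); from OXO/..X/OX. depth 10

X's best at [OXO/..X/OX.]: (1,1)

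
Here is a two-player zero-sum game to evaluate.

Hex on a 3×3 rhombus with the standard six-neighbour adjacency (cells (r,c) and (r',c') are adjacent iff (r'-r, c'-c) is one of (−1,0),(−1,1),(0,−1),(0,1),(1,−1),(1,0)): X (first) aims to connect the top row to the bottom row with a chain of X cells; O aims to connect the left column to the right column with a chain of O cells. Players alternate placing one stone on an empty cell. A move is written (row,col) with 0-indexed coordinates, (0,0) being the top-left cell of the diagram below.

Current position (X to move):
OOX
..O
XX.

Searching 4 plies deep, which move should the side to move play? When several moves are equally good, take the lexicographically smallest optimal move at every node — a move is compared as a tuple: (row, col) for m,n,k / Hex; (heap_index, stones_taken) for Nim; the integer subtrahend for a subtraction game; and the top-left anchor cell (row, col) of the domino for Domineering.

[OOX/..O/XX.] X move#1: (1,0):-1/OOX/X.O/XX., (1,1):+1/OOX/.XO/XX.*, (2,2):-1/OOX/..O/XXX
[OOX/.XO/XX.] end (terminal -1, O#2); searched OOX/..O/XX. to 4

X's best at [OOX/..O/XX.]: (1,1)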